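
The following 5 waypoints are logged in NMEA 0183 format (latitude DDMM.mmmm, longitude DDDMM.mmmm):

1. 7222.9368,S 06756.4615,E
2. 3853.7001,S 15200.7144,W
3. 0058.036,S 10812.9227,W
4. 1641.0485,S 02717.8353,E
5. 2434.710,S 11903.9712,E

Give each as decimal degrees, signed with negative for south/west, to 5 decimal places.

1. -72.38228, 67.94103
2. -38.89500, -152.01191
3. -0.96727, -108.21538
4. -16.68414, 27.29726
5. -24.57850, 119.06619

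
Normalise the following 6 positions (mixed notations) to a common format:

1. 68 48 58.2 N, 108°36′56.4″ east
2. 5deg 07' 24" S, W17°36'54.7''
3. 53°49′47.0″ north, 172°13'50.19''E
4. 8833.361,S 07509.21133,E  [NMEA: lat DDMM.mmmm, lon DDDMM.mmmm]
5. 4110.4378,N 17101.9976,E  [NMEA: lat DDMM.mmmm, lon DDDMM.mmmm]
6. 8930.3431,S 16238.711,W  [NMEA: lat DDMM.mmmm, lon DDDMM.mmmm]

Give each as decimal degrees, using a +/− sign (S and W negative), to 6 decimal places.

1. 68.816167, 108.615667
2. -5.123333, -17.615194
3. 53.829722, 172.230608
4. -88.556017, 75.153522
5. 41.173963, 171.033293
6. -89.505718, -162.645183

Point 1:
  φ: 48′ + 58.2″ = 48.97000′; 68 + 48.97000/60 = 68.8161667
  N ⇒ keep positive
  λ: 108 + 36/60 + 56.4/3600 = 108.6156667
  E ⇒ keep positive
Point 2:
  φ: 5° + 7/60 + 24/3600 = 5 + 0.116667 + 0.006667 = 5.1233333
  S ⇒ negate
  Lon: 17 + 36/60 + 54.7/3600 = 17.6151944
  hemisphere W, so the sign is −
Point 3:
  Lat: 49′ + 47″ = 49.78333′; 53 + 49.78333/60 = 53.8297222
  N ⇒ keep positive
  Lon: 13′ + 50.19″ = 13.83650′; 172 + 13.83650/60 = 172.2306083
  E ⇒ keep positive
Point 4:
  φ: degrees = first 2 digits = 88, minutes = 33.361; 88 + 33.361/60 = 88.5560167
  S ⇒ negate
  λ: degrees = first 3 digits = 75, minutes = 9.21133; 75 + 9.21133/60 = 75.1535222
  E → positive
Point 5:
  Lat: split at 2 digits → 41° and 10.4378′; 41 + 10.4378/60 = 41.1739633
  N → positive
  Lon: split at 3 digits → 171° and 1.9976′; 171 + 1.9976/60 = 171.0332933
  E ⇒ keep positive
Point 6:
  φ: split at 2 digits → 89° and 30.3431′; 89 + 30.3431/60 = 89.5057183
  S → negative
  λ: split at 3 digits → 162° and 38.711′; 162 + 38.711/60 = 162.6451833
  hemisphere W, so the sign is −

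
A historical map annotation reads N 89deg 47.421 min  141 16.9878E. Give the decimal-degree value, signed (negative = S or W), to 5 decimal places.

φ: 47.421′ = 0.790350°; total 89.790350
N ⇒ keep positive
Lon: 16.9878′ = 0.283130°; total 141.283130
E → positive

89.79035, 141.28313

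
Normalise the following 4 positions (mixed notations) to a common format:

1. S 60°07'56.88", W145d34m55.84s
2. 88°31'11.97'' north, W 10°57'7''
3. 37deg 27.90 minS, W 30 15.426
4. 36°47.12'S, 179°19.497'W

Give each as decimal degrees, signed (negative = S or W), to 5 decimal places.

Point 1:
  Lat: 7′ + 56.88″ = 7.94800′; 60 + 7.94800/60 = 60.132467
  hemisphere S, so the sign is −
  Lon: 34′ + 55.84″ = 34.93067′; 145 + 34.93067/60 = 145.582178
  W ⇒ negate
Point 2:
  Latitude: 88 + 31/60 + 11.97/3600 = 88.519992
  N ⇒ keep positive
  Longitude: 10° + 57/60 + 7/3600 = 10 + 0.950000 + 0.001944 = 10.951944
  W ⇒ negate
Point 3:
  Latitude: 27.9′ = 0.465000°; total 37.465000
  S ⇒ negate
  Lon: 30 + 15.426/60 = 30.257100
  W ⇒ negate
Point 4:
  Lat: 36 + 47.12/60 = 36.785333
  hemisphere S, so the sign is −
  λ: 19.497′ = 0.324950°; total 179.324950
  W → negative

1. -60.13247, -145.58218
2. 88.51999, -10.95194
3. -37.46500, -30.25710
4. -36.78533, -179.32495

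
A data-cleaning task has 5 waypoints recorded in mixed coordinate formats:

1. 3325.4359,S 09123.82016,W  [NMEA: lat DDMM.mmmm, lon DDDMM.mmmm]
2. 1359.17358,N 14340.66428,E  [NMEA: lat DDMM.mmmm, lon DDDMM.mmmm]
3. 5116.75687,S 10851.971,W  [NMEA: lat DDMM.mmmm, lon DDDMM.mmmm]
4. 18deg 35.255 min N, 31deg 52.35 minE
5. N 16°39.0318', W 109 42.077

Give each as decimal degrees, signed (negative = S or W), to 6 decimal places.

1. -33.423932, -91.397003
2. 13.986226, 143.677738
3. -51.279281, -108.866183
4. 18.587583, 31.872500
5. 16.650530, -109.701283

Point 1:
  Latitude: degrees = first 2 digits = 33, minutes = 25.4359; 33 + 25.4359/60 = 33.4239317
  S → negative
  λ: split at 3 digits → 091° and 23.82016′; 91 + 23.82016/60 = 91.3970027
  W ⇒ negate
Point 2:
  Lat: split at 2 digits → 13° and 59.17358′; 13 + 59.17358/60 = 13.9862263
  N → positive
  Longitude: split at 3 digits → 143° and 40.66428′; 143 + 40.66428/60 = 143.6777380
  E ⇒ keep positive
Point 3:
  φ: split at 2 digits → 51° and 16.75687′; 51 + 16.75687/60 = 51.2792812
  S ⇒ negate
  Longitude: degrees = first 3 digits = 108, minutes = 51.971; 108 + 51.971/60 = 108.8661833
  W → negative
Point 4:
  φ: 18 + 35.255/60 = 18.5875833
  N ⇒ keep positive
  Longitude: 52.35′ = 0.872500°; total 31.8725000
  E ⇒ keep positive
Point 5:
  Lat: 16 + 39.0318/60 = 16.6505300
  N ⇒ keep positive
  λ: 42.077′ = 0.701283°; total 109.7012833
  hemisphere W, so the sign is −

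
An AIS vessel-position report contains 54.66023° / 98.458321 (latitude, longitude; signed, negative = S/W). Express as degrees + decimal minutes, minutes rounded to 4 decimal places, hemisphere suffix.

54° 39.6138′ N, 98° 27.4993′ E

φ: minutes = (54.660230 − 54) × 60 = 39.613800
Lon: fractional part 0.458321 → 27.499260 minutes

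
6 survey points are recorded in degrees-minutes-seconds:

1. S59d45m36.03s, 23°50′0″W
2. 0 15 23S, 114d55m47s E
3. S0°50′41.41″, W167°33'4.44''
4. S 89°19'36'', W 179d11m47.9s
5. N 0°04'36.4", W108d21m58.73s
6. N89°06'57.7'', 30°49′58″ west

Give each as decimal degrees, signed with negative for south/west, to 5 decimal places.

1. -59.76001, -23.83333
2. -0.25639, 114.92972
3. -0.84484, -167.55123
4. -89.32667, -179.19664
5. 0.07678, -108.36631
6. 89.11603, -30.83278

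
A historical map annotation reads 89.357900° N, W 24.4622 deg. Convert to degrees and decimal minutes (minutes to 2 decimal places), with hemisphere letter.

89° 21.47′ N, 24° 27.73′ W

Lat: fractional part 0.357900 → 21.4740 minutes
Lon: 24° + 0.462200 × 60 = 24° 27.7320′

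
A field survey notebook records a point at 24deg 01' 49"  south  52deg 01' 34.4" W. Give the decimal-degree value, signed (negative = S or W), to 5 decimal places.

-24.03028, -52.02622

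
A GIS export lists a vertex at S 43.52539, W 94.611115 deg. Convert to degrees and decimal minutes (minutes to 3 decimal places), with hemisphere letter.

Lat: 43° + 0.525390 × 60 = 43° 31.52340′
Lon: fractional part 0.611115 → 36.66690 minutes

43° 31.523′ S, 94° 36.667′ W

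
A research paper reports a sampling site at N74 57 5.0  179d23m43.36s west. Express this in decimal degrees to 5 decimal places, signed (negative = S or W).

Lat: 57′ + 5″ = 57.08333′; 74 + 57.08333/60 = 74.951389
N → positive
Lon: 179 + 23/60 + 43.36/3600 = 179.395378
W → negative

74.95139, -179.39538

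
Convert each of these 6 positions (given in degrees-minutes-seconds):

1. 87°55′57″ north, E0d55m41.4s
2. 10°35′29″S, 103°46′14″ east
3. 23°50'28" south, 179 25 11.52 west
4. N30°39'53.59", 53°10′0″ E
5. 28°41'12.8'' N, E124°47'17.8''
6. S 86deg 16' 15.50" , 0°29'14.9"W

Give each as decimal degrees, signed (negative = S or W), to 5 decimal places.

Point 1:
  φ: 87 + 55/60 + 57/3600 = 87.932500
  N ⇒ keep positive
  Lon: 0° + 55/60 + 41.4/3600 = 0 + 0.916667 + 0.011500 = 0.928167
  E → positive
Point 2:
  Latitude: 10° + 35/60 + 29/3600 = 10 + 0.583333 + 0.008056 = 10.591389
  hemisphere S, so the sign is −
  Longitude: 103 + 46/60 + 14/3600 = 103.770556
  E ⇒ keep positive
Point 3:
  φ: 23 + 50/60 + 28/3600 = 23.841111
  S ⇒ negate
  λ: 179° + 25/60 + 11.52/3600 = 179 + 0.416667 + 0.003200 = 179.419867
  W ⇒ negate
Point 4:
  Lat: 30° + 39/60 + 53.59/3600 = 30 + 0.650000 + 0.014886 = 30.664886
  N ⇒ keep positive
  Longitude: 10′ + 0″ = 10.00000′; 53 + 10.00000/60 = 53.166667
  E ⇒ keep positive
Point 5:
  φ: 28 + 41/60 + 12.8/3600 = 28.686889
  N ⇒ keep positive
  Longitude: 47′ + 17.8″ = 47.29667′; 124 + 47.29667/60 = 124.788278
  E ⇒ keep positive
Point 6:
  φ: 86° + 16/60 + 15.5/3600 = 86 + 0.266667 + 0.004306 = 86.270972
  hemisphere S, so the sign is −
  Longitude: 0° + 29/60 + 14.9/3600 = 0 + 0.483333 + 0.004139 = 0.487472
  W ⇒ negate

1. 87.93250, 0.92817
2. -10.59139, 103.77056
3. -23.84111, -179.41987
4. 30.66489, 53.16667
5. 28.68689, 124.78828
6. -86.27097, -0.48747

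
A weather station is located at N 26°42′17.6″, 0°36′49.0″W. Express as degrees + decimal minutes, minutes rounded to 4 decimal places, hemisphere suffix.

26° 42.2933′ N, 0° 36.8167′ W

Lat: seconds/60 = 0.29333; minutes = 42 + 0.29333 = 42.293333
Longitude: seconds/60 = 0.81667; minutes = 36 + 0.81667 = 36.816667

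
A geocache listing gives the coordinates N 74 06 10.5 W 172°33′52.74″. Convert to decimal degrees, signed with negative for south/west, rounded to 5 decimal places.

Lat: 74° + 6/60 + 10.5/3600 = 74 + 0.100000 + 0.002917 = 74.102917
N → positive
λ: 33′ + 52.74″ = 33.87900′; 172 + 33.87900/60 = 172.564650
W ⇒ negate

74.10292, -172.56465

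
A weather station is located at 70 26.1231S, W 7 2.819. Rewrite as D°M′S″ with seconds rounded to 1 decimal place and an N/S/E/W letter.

70°26′7.4″ S, 7°02′49.1″ W

Latitude: 26.12310′ → 26′ and 0.12310 × 60 = 7.386″
Longitude: 2.81900′ → 2′ and 0.81900 × 60 = 49.140″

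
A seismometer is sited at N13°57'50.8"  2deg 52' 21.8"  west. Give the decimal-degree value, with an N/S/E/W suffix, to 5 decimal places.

13.96411° N, 2.87272° W

φ: 13° + 57/60 + 50.8/3600 = 13 + 0.950000 + 0.014111 = 13.964111
λ: 2 + 52/60 + 21.8/3600 = 2.872722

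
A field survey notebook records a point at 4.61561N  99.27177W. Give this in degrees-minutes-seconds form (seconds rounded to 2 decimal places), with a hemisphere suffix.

4°36′56.20″ N, 99°16′18.37″ W

Latitude: 0.615610 × 60 = 36.93660′ → 36′, remainder × 60 = 56.1960″
λ: whole degrees 99; 16.30620′ → 16′ and 18.3720″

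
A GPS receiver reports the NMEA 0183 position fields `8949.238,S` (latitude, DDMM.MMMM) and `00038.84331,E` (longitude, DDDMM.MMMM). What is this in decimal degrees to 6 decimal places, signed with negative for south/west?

-89.820633, 0.647389

Latitude: degrees = first 2 digits = 89, minutes = 49.238; 89 + 49.238/60 = 89.8206333
S → negative
λ: degrees = first 3 digits = 0, minutes = 38.84331; 0 + 38.84331/60 = 0.6473885
E → positive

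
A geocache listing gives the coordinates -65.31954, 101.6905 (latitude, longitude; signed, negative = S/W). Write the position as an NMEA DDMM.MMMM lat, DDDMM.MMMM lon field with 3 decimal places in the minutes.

Latitude is negative → S; |value| = 65.319540
Latitude: fractional part 0.319540 → 19.17240 minutes
Longitude: minutes = (101.690500 − 101) × 60 = 41.43000

6519.172,S / 10141.430,E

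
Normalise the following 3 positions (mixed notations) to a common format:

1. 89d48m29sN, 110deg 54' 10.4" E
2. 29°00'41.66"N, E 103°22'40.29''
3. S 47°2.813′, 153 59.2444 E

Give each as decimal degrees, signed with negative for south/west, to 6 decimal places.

Point 1:
  φ: 89° + 48/60 + 29/3600 = 89 + 0.800000 + 0.008056 = 89.8080556
  N ⇒ keep positive
  λ: 54′ + 10.4″ = 54.17333′; 110 + 54.17333/60 = 110.9028889
  E ⇒ keep positive
Point 2:
  Latitude: 0′ + 41.66″ = 0.69433′; 29 + 0.69433/60 = 29.0115722
  N → positive
  Longitude: 103 + 22/60 + 40.29/3600 = 103.3778583
  E → positive
Point 3:
  φ: 2.813′ = 0.046883°; total 47.0468833
  S → negative
  Longitude: 153 + 59.2444/60 = 153.9874067
  E ⇒ keep positive

1. 89.808056, 110.902889
2. 29.011572, 103.377858
3. -47.046883, 153.987407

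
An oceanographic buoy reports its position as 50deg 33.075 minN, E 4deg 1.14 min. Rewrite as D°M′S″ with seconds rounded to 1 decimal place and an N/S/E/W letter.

50°33′4.5″ N, 4°01′8.4″ E

Latitude: 33.07500′ → 33′ and 0.07500 × 60 = 4.500″
Lon: 1.14000′ → 1′ and 0.14000 × 60 = 8.400″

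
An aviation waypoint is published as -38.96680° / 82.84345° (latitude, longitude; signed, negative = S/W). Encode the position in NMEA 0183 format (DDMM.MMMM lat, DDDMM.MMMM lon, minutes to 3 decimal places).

3858.008,S / 08250.607,E

Latitude is negative → S; |value| = 38.966800
Lat: minutes = (38.966800 − 38) × 60 = 58.00800
Lon: 82° + 0.843450 × 60 = 82° 50.60700′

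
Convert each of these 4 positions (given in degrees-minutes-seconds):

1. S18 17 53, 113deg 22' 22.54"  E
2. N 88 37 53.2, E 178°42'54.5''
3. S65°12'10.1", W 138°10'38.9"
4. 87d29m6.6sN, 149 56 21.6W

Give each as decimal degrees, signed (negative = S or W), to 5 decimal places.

1. -18.29806, 113.37293
2. 88.63144, 178.71514
3. -65.20281, -138.17747
4. 87.48517, -149.93933

Point 1:
  Latitude: 18 + 17/60 + 53/3600 = 18.298056
  S → negative
  Lon: 113° + 22/60 + 22.54/3600 = 113 + 0.366667 + 0.006261 = 113.372928
  E → positive
Point 2:
  Lat: 88 + 37/60 + 53.2/3600 = 88.631444
  N ⇒ keep positive
  Longitude: 42′ + 54.5″ = 42.90833′; 178 + 42.90833/60 = 178.715139
  E → positive
Point 3:
  φ: 12′ + 10.1″ = 12.16833′; 65 + 12.16833/60 = 65.202806
  hemisphere S, so the sign is −
  λ: 10′ + 38.9″ = 10.64833′; 138 + 10.64833/60 = 138.177472
  W → negative
Point 4:
  Lat: 87 + 29/60 + 6.6/3600 = 87.485167
  N ⇒ keep positive
  Longitude: 56′ + 21.6″ = 56.36000′; 149 + 56.36000/60 = 149.939333
  W ⇒ negate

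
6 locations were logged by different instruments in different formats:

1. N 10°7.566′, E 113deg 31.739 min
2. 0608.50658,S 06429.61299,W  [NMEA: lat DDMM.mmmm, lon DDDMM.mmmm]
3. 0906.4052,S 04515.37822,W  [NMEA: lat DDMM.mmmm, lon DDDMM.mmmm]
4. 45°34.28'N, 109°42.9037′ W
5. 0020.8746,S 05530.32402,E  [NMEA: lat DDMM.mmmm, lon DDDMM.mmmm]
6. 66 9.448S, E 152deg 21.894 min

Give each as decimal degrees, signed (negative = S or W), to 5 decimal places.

1. 10.12610, 113.52898
2. -6.14178, -64.49355
3. -9.10675, -45.25630
4. 45.57133, -109.71506
5. -0.34791, 55.50540
6. -66.15747, 152.36490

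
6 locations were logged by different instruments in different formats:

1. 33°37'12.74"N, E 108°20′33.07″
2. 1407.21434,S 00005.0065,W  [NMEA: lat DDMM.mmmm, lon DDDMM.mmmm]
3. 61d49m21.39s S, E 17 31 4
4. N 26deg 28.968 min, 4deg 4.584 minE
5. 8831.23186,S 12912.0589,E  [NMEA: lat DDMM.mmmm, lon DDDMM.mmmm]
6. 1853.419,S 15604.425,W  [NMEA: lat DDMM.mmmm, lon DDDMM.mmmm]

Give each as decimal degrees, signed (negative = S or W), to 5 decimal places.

1. 33.62021, 108.34252
2. -14.12024, -0.08344
3. -61.82261, 17.51778
4. 26.48280, 4.07640
5. -88.52053, 129.20098
6. -18.89032, -156.07375

Point 1:
  φ: 37′ + 12.74″ = 37.21233′; 33 + 37.21233/60 = 33.620206
  N ⇒ keep positive
  λ: 108° + 20/60 + 33.07/3600 = 108 + 0.333333 + 0.009186 = 108.342519
  E → positive
Point 2:
  φ: split at 2 digits → 14° and 7.21434′; 14 + 7.21434/60 = 14.120239
  hemisphere S, so the sign is −
  Lon: degrees = first 3 digits = 0, minutes = 5.0065; 0 + 5.0065/60 = 0.083442
  W ⇒ negate
Point 3:
  Lat: 49′ + 21.39″ = 49.35650′; 61 + 49.35650/60 = 61.822608
  hemisphere S, so the sign is −
  Lon: 17° + 31/60 + 4/3600 = 17 + 0.516667 + 0.001111 = 17.517778
  E ⇒ keep positive
Point 4:
  Latitude: 28.968′ = 0.482800°; total 26.482800
  N ⇒ keep positive
  Longitude: 4 + 4.584/60 = 4.076400
  E ⇒ keep positive
Point 5:
  Latitude: degrees = first 2 digits = 88, minutes = 31.23186; 88 + 31.23186/60 = 88.520531
  hemisphere S, so the sign is −
  λ: split at 3 digits → 129° and 12.0589′; 129 + 12.0589/60 = 129.200982
  E → positive
Point 6:
  φ: split at 2 digits → 18° and 53.419′; 18 + 53.419/60 = 18.890317
  S → negative
  λ: degrees = first 3 digits = 156, minutes = 4.425; 156 + 4.425/60 = 156.073750
  hemisphere W, so the sign is −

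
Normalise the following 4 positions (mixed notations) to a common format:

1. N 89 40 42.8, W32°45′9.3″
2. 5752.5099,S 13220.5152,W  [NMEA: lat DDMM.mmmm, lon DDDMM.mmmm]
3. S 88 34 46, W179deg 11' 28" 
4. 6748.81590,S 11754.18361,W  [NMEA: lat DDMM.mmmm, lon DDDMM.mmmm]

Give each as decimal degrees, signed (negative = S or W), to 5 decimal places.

1. 89.67856, -32.75258
2. -57.87517, -132.34192
3. -88.57944, -179.19111
4. -67.81360, -117.90306

Point 1:
  φ: 40′ + 42.8″ = 40.71333′; 89 + 40.71333/60 = 89.678556
  N → positive
  Lon: 32° + 45/60 + 9.3/3600 = 32 + 0.750000 + 0.002583 = 32.752583
  W ⇒ negate
Point 2:
  φ: split at 2 digits → 57° and 52.5099′; 57 + 52.5099/60 = 57.875165
  hemisphere S, so the sign is −
  Lon: degrees = first 3 digits = 132, minutes = 20.5152; 132 + 20.5152/60 = 132.341920
  hemisphere W, so the sign is −
Point 3:
  φ: 34′ + 46″ = 34.76667′; 88 + 34.76667/60 = 88.579444
  S ⇒ negate
  Longitude: 11′ + 28″ = 11.46667′; 179 + 11.46667/60 = 179.191111
  W ⇒ negate
Point 4:
  φ: degrees = first 2 digits = 67, minutes = 48.8159; 67 + 48.8159/60 = 67.813598
  S → negative
  Longitude: degrees = first 3 digits = 117, minutes = 54.18361; 117 + 54.18361/60 = 117.903060
  W → negative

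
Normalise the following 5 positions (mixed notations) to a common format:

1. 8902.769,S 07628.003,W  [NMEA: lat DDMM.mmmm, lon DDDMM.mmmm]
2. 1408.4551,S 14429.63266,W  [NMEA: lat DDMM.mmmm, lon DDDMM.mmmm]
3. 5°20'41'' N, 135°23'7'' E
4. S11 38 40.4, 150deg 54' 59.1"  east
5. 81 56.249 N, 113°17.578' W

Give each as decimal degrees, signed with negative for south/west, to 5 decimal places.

1. -89.04615, -76.46672
2. -14.14092, -144.49388
3. 5.34472, 135.38528
4. -11.64456, 150.91642
5. 81.93748, -113.29297

Point 1:
  Lat: degrees = first 2 digits = 89, minutes = 2.769; 89 + 2.769/60 = 89.046150
  S → negative
  Longitude: degrees = first 3 digits = 76, minutes = 28.003; 76 + 28.003/60 = 76.466717
  hemisphere W, so the sign is −
Point 2:
  φ: split at 2 digits → 14° and 8.4551′; 14 + 8.4551/60 = 14.140918
  S → negative
  Lon: split at 3 digits → 144° and 29.63266′; 144 + 29.63266/60 = 144.493878
  W → negative
Point 3:
  φ: 5° + 20/60 + 41/3600 = 5 + 0.333333 + 0.011389 = 5.344722
  N ⇒ keep positive
  λ: 23′ + 7″ = 23.11667′; 135 + 23.11667/60 = 135.385278
  E → positive
Point 4:
  φ: 11 + 38/60 + 40.4/3600 = 11.644556
  S → negative
  λ: 150° + 54/60 + 59.1/3600 = 150 + 0.900000 + 0.016417 = 150.916417
  E ⇒ keep positive
Point 5:
  Latitude: 56.249′ = 0.937483°; total 81.937483
  N ⇒ keep positive
  Lon: 113 + 17.578/60 = 113.292967
  W ⇒ negate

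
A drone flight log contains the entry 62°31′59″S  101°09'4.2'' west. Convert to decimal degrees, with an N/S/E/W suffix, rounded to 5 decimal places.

Lat: 62 + 31/60 + 59/3600 = 62.533056
λ: 9′ + 4.2″ = 9.07000′; 101 + 9.07000/60 = 101.151167

62.53306° S, 101.15117° W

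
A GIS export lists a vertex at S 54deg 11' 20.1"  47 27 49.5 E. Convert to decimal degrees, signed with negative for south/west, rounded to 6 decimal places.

Lat: 54° + 11/60 + 20.1/3600 = 54 + 0.183333 + 0.005583 = 54.1889167
hemisphere S, so the sign is −
Lon: 27′ + 49.5″ = 27.82500′; 47 + 27.82500/60 = 47.4637500
E ⇒ keep positive

-54.188917, 47.463750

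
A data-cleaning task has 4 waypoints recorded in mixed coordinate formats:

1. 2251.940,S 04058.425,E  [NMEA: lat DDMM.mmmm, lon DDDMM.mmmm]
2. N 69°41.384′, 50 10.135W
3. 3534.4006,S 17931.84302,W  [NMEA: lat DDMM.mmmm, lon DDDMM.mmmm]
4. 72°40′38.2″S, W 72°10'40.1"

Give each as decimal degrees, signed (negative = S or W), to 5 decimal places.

1. -22.86567, 40.97375
2. 69.68973, -50.16892
3. -35.57334, -179.53072
4. -72.67728, -72.17781

Point 1:
  Latitude: split at 2 digits → 22° and 51.94′; 22 + 51.94/60 = 22.865667
  S ⇒ negate
  Longitude: degrees = first 3 digits = 40, minutes = 58.425; 40 + 58.425/60 = 40.973750
  E ⇒ keep positive
Point 2:
  φ: 41.384′ = 0.689733°; total 69.689733
  N → positive
  Lon: 50 + 10.135/60 = 50.168917
  W ⇒ negate
Point 3:
  Lat: degrees = first 2 digits = 35, minutes = 34.4006; 35 + 34.4006/60 = 35.573343
  S ⇒ negate
  λ: split at 3 digits → 179° and 31.84302′; 179 + 31.84302/60 = 179.530717
  W ⇒ negate
Point 4:
  Lat: 40′ + 38.2″ = 40.63667′; 72 + 40.63667/60 = 72.677278
  S → negative
  Longitude: 72° + 10/60 + 40.1/3600 = 72 + 0.166667 + 0.011139 = 72.177806
  hemisphere W, so the sign is −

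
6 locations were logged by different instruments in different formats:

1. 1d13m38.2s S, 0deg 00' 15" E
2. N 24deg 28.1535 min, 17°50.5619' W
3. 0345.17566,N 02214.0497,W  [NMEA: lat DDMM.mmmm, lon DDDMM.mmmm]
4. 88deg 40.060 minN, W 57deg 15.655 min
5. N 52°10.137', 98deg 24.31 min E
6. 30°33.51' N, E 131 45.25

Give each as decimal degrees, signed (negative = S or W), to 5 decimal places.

Point 1:
  Lat: 1 + 13/60 + 38.2/3600 = 1.227278
  S → negative
  Longitude: 0′ + 15″ = 0.25000′; 0 + 0.25000/60 = 0.004167
  E ⇒ keep positive
Point 2:
  φ: 24 + 28.1535/60 = 24.469225
  N ⇒ keep positive
  λ: 17 + 50.5619/60 = 17.842698
  W ⇒ negate
Point 3:
  φ: split at 2 digits → 03° and 45.17566′; 3 + 45.17566/60 = 3.752928
  N ⇒ keep positive
  Longitude: split at 3 digits → 022° and 14.0497′; 22 + 14.0497/60 = 22.234162
  W ⇒ negate
Point 4:
  Latitude: 40.06′ = 0.667667°; total 88.667667
  N → positive
  λ: 15.655′ = 0.260917°; total 57.260917
  W → negative
Point 5:
  φ: 52 + 10.137/60 = 52.168950
  N → positive
  Lon: 98 + 24.31/60 = 98.405167
  E → positive
Point 6:
  φ: 33.51′ = 0.558500°; total 30.558500
  N ⇒ keep positive
  Longitude: 45.25′ = 0.754167°; total 131.754167
  E ⇒ keep positive

1. -1.22728, 0.00417
2. 24.46923, -17.84270
3. 3.75293, -22.23416
4. 88.66767, -57.26092
5. 52.16895, 98.40517
6. 30.55850, 131.75417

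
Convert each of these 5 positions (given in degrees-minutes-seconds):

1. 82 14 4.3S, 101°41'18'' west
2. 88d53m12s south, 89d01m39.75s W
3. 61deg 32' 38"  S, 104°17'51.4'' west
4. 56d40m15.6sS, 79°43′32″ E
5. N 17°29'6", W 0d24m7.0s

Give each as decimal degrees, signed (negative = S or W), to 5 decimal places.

1. -82.23453, -101.68833
2. -88.88667, -89.02771
3. -61.54389, -104.29761
4. -56.67100, 79.72556
5. 17.48500, -0.40194

Point 1:
  Lat: 14′ + 4.3″ = 14.07167′; 82 + 14.07167/60 = 82.234528
  hemisphere S, so the sign is −
  Lon: 101° + 41/60 + 18/3600 = 101 + 0.683333 + 0.005000 = 101.688333
  hemisphere W, so the sign is −
Point 2:
  φ: 53′ + 12″ = 53.20000′; 88 + 53.20000/60 = 88.886667
  S → negative
  Lon: 89° + 1/60 + 39.75/3600 = 89 + 0.016667 + 0.011042 = 89.027708
  W → negative
Point 3:
  φ: 32′ + 38″ = 32.63333′; 61 + 32.63333/60 = 61.543889
  S ⇒ negate
  λ: 104 + 17/60 + 51.4/3600 = 104.297611
  W → negative
Point 4:
  Lat: 56 + 40/60 + 15.6/3600 = 56.671000
  hemisphere S, so the sign is −
  Lon: 79° + 43/60 + 32/3600 = 79 + 0.716667 + 0.008889 = 79.725556
  E → positive
Point 5:
  Latitude: 17 + 29/60 + 6/3600 = 17.485000
  N ⇒ keep positive
  λ: 0 + 24/60 + 7/3600 = 0.401944
  W ⇒ negate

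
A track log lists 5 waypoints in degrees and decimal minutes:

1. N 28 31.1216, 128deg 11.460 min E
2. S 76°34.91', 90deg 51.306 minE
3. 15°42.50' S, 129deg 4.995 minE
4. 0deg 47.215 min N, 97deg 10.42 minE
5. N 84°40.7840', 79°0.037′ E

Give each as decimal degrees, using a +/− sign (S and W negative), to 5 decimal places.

1. 28.51869, 128.19100
2. -76.58183, 90.85510
3. -15.70833, 129.08325
4. 0.78692, 97.17367
5. 84.67973, 79.00062

Point 1:
  φ: 31.1216′ = 0.518693°; total 28.518693
  N → positive
  λ: 128 + 11.46/60 = 128.191000
  E → positive
Point 2:
  φ: 76 + 34.91/60 = 76.581833
  S → negative
  λ: 51.306′ = 0.855100°; total 90.855100
  E → positive
Point 3:
  φ: 42.5′ = 0.708333°; total 15.708333
  S → negative
  λ: 129 + 4.995/60 = 129.083250
  E → positive
Point 4:
  φ: 47.215′ = 0.786917°; total 0.786917
  N ⇒ keep positive
  Longitude: 97 + 10.42/60 = 97.173667
  E ⇒ keep positive
Point 5:
  φ: 40.784′ = 0.679733°; total 84.679733
  N ⇒ keep positive
  Longitude: 0.037′ = 0.000617°; total 79.000617
  E ⇒ keep positive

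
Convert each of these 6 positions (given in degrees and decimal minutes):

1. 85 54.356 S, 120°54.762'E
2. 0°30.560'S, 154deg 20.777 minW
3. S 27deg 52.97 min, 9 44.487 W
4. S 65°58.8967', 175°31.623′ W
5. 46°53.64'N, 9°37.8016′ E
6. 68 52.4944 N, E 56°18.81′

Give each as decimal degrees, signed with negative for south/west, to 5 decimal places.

Point 1:
  Latitude: 54.356′ = 0.905933°; total 85.905933
  S → negative
  λ: 120 + 54.762/60 = 120.912700
  E → positive
Point 2:
  Lat: 30.56′ = 0.509333°; total 0.509333
  S ⇒ negate
  Lon: 154 + 20.777/60 = 154.346283
  W ⇒ negate
Point 3:
  φ: 27 + 52.97/60 = 27.882833
  S ⇒ negate
  Longitude: 44.487′ = 0.741450°; total 9.741450
  hemisphere W, so the sign is −
Point 4:
  Latitude: 58.8967′ = 0.981612°; total 65.981612
  S ⇒ negate
  Longitude: 31.623′ = 0.527050°; total 175.527050
  hemisphere W, so the sign is −
Point 5:
  Lat: 46 + 53.64/60 = 46.894000
  N → positive
  Lon: 9 + 37.8016/60 = 9.630027
  E ⇒ keep positive
Point 6:
  Lat: 68 + 52.4944/60 = 68.874907
  N → positive
  Longitude: 18.81′ = 0.313500°; total 56.313500
  E → positive

1. -85.90593, 120.91270
2. -0.50933, -154.34628
3. -27.88283, -9.74145
4. -65.98161, -175.52705
5. 46.89400, 9.63003
6. 68.87491, 56.31350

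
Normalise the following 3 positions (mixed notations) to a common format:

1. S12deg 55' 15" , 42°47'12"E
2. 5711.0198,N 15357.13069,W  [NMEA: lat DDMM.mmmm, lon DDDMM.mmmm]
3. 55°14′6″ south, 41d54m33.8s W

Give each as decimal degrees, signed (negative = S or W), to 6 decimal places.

Point 1:
  Latitude: 12° + 55/60 + 15/3600 = 12 + 0.916667 + 0.004167 = 12.9208333
  S ⇒ negate
  λ: 47′ + 12″ = 47.20000′; 42 + 47.20000/60 = 42.7866667
  E → positive
Point 2:
  Latitude: degrees = first 2 digits = 57, minutes = 11.0198; 57 + 11.0198/60 = 57.1836633
  N → positive
  λ: split at 3 digits → 153° and 57.13069′; 153 + 57.13069/60 = 153.9521782
  W ⇒ negate
Point 3:
  Latitude: 14′ + 6″ = 14.10000′; 55 + 14.10000/60 = 55.2350000
  S → negative
  λ: 54′ + 33.8″ = 54.56333′; 41 + 54.56333/60 = 41.9093889
  hemisphere W, so the sign is −

1. -12.920833, 42.786667
2. 57.183663, -153.952178
3. -55.235000, -41.909389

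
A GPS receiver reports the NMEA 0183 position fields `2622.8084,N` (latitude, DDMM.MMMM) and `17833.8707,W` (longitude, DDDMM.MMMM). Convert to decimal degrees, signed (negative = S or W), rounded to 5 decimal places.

26.38014, -178.56451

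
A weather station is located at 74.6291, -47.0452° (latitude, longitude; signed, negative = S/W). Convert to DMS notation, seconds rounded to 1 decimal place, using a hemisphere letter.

74°37′44.8″ N, 47°02′42.7″ W

Lat: 0.629100 × 60 = 37.74600′ → 37′, remainder × 60 = 44.760″
Longitude is negative → W; |value| = 47.045200
Longitude: whole degrees 47; 2.71200′ → 2′ and 42.720″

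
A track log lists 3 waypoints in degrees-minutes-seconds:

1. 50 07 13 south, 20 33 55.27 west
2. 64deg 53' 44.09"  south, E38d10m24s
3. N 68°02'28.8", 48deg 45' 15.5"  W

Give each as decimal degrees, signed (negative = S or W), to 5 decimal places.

1. -50.12028, -20.56535
2. -64.89558, 38.17333
3. 68.04133, -48.75431

Point 1:
  Latitude: 50° + 7/60 + 13/3600 = 50 + 0.116667 + 0.003611 = 50.120278
  S → negative
  Longitude: 20 + 33/60 + 55.27/3600 = 20.565353
  W → negative
Point 2:
  Lat: 64° + 53/60 + 44.09/3600 = 64 + 0.883333 + 0.012247 = 64.895581
  S → negative
  Lon: 10′ + 24″ = 10.40000′; 38 + 10.40000/60 = 38.173333
  E ⇒ keep positive
Point 3:
  φ: 2′ + 28.8″ = 2.48000′; 68 + 2.48000/60 = 68.041333
  N → positive
  Lon: 48° + 45/60 + 15.5/3600 = 48 + 0.750000 + 0.004306 = 48.754306
  W ⇒ negate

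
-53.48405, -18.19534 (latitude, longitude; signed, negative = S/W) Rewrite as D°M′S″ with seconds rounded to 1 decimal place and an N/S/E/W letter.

53°29′2.6″ S, 18°11′43.2″ W

Latitude is negative → S; |value| = 53.484050
Lat: 0.484050° → 29.04300′; 0.04300 × 60 = 2.580″
Longitude is negative → W; |value| = 18.195340
Lon: 0.195340 × 60 = 11.72040′ → 11′, remainder × 60 = 43.224″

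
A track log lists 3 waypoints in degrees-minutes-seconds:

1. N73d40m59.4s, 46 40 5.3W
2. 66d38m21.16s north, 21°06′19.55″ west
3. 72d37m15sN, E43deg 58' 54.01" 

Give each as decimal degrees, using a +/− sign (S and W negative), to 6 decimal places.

1. 73.683167, -46.668139
2. 66.639211, -21.105431
3. 72.620833, 43.981669

Point 1:
  φ: 73 + 40/60 + 59.4/3600 = 73.6831667
  N → positive
  Lon: 40′ + 5.3″ = 40.08833′; 46 + 40.08833/60 = 46.6681389
  hemisphere W, so the sign is −
Point 2:
  Lat: 66 + 38/60 + 21.16/3600 = 66.6392111
  N → positive
  λ: 21° + 6/60 + 19.55/3600 = 21 + 0.100000 + 0.005431 = 21.1054306
  W ⇒ negate
Point 3:
  Latitude: 37′ + 15″ = 37.25000′; 72 + 37.25000/60 = 72.6208333
  N ⇒ keep positive
  λ: 43° + 58/60 + 54.01/3600 = 43 + 0.966667 + 0.015003 = 43.9816694
  E ⇒ keep positive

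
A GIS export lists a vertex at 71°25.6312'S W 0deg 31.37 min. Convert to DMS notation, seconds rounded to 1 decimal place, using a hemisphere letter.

Latitude: 25.63120′ → 25′ and 0.63120 × 60 = 37.872″
Longitude: fractional minutes 0.37000 × 60 = 22.200″

71°25′37.9″ S, 0°31′22.2″ W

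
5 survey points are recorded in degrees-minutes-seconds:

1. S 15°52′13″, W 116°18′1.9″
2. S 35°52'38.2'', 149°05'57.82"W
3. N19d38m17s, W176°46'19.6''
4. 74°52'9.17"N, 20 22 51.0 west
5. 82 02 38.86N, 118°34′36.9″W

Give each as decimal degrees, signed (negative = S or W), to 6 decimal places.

Point 1:
  φ: 15° + 52/60 + 13/3600 = 15 + 0.866667 + 0.003611 = 15.8702778
  hemisphere S, so the sign is −
  λ: 116 + 18/60 + 1.9/3600 = 116.3005278
  W → negative
Point 2:
  φ: 35 + 52/60 + 38.2/3600 = 35.8772778
  hemisphere S, so the sign is −
  Lon: 149 + 5/60 + 57.82/3600 = 149.0993944
  W → negative
Point 3:
  φ: 19 + 38/60 + 17/3600 = 19.6380556
  N → positive
  Lon: 176 + 46/60 + 19.6/3600 = 176.7721111
  hemisphere W, so the sign is −
Point 4:
  φ: 74 + 52/60 + 9.17/3600 = 74.8692139
  N → positive
  Longitude: 20° + 22/60 + 51/3600 = 20 + 0.366667 + 0.014167 = 20.3808333
  hemisphere W, so the sign is −
Point 5:
  Lat: 82 + 2/60 + 38.86/3600 = 82.0441278
  N ⇒ keep positive
  Lon: 118° + 34/60 + 36.9/3600 = 118 + 0.566667 + 0.010250 = 118.5769167
  W ⇒ negate

1. -15.870278, -116.300528
2. -35.877278, -149.099394
3. 19.638056, -176.772111
4. 74.869214, -20.380833
5. 82.044128, -118.576917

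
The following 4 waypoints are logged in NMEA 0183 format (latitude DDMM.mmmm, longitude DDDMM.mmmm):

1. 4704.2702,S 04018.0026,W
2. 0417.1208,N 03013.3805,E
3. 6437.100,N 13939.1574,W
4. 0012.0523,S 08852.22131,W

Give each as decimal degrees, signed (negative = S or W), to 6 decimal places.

Point 1:
  Latitude: degrees = first 2 digits = 47, minutes = 4.2702; 47 + 4.2702/60 = 47.0711700
  S ⇒ negate
  λ: degrees = first 3 digits = 40, minutes = 18.0026; 40 + 18.0026/60 = 40.3000433
  W ⇒ negate
Point 2:
  Lat: split at 2 digits → 04° and 17.1208′; 4 + 17.1208/60 = 4.2853467
  N ⇒ keep positive
  Longitude: degrees = first 3 digits = 30, minutes = 13.3805; 30 + 13.3805/60 = 30.2230083
  E → positive
Point 3:
  Lat: split at 2 digits → 64° and 37.1′; 64 + 37.1/60 = 64.6183333
  N ⇒ keep positive
  Lon: degrees = first 3 digits = 139, minutes = 39.1574; 139 + 39.1574/60 = 139.6526233
  hemisphere W, so the sign is −
Point 4:
  φ: degrees = first 2 digits = 0, minutes = 12.0523; 0 + 12.0523/60 = 0.2008717
  S ⇒ negate
  λ: degrees = first 3 digits = 88, minutes = 52.22131; 88 + 52.22131/60 = 88.8703552
  W → negative

1. -47.071170, -40.300043
2. 4.285347, 30.223008
3. 64.618333, -139.652623
4. -0.200872, -88.870355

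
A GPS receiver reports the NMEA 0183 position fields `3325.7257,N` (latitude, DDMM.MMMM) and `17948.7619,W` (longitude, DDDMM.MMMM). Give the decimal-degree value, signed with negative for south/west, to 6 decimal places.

33.428762, -179.812698

Latitude: split at 2 digits → 33° and 25.7257′; 33 + 25.7257/60 = 33.4287617
N ⇒ keep positive
λ: degrees = first 3 digits = 179, minutes = 48.7619; 179 + 48.7619/60 = 179.8126983
W → negative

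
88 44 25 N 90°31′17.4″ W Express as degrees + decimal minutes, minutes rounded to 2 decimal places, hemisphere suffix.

φ: 44 + 25/60 = 44.4167′
Longitude: 31 + 17.4/60 = 31.2900′

88° 44.42′ N, 90° 31.29′ W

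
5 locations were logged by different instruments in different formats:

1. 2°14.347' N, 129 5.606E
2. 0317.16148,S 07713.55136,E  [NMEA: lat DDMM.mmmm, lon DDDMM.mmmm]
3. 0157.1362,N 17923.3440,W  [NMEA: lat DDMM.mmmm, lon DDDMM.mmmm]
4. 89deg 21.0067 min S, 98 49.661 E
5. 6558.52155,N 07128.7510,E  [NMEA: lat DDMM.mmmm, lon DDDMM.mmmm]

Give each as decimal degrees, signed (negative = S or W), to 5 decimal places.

Point 1:
  φ: 2 + 14.347/60 = 2.239117
  N → positive
  Lon: 129 + 5.606/60 = 129.093433
  E → positive
Point 2:
  Lat: split at 2 digits → 03° and 17.16148′; 3 + 17.16148/60 = 3.286025
  hemisphere S, so the sign is −
  Lon: degrees = first 3 digits = 77, minutes = 13.55136; 77 + 13.55136/60 = 77.225856
  E → positive
Point 3:
  Latitude: split at 2 digits → 01° and 57.1362′; 1 + 57.1362/60 = 1.952270
  N → positive
  Lon: degrees = first 3 digits = 179, minutes = 23.344; 179 + 23.344/60 = 179.389067
  W → negative
Point 4:
  φ: 21.0067′ = 0.350112°; total 89.350112
  S ⇒ negate
  Longitude: 98 + 49.661/60 = 98.827683
  E ⇒ keep positive
Point 5:
  Latitude: split at 2 digits → 65° and 58.52155′; 65 + 58.52155/60 = 65.975359
  N → positive
  Lon: split at 3 digits → 071° and 28.751′; 71 + 28.751/60 = 71.479183
  E → positive

1. 2.23912, 129.09343
2. -3.28602, 77.22586
3. 1.95227, -179.38907
4. -89.35011, 98.82768
5. 65.97536, 71.47918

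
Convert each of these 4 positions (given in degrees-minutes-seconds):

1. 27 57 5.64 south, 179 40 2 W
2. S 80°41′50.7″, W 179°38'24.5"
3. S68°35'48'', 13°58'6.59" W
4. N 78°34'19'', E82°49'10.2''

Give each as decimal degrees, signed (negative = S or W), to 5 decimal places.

Point 1:
  Lat: 57′ + 5.64″ = 57.09400′; 27 + 57.09400/60 = 27.951567
  hemisphere S, so the sign is −
  λ: 179 + 40/60 + 2/3600 = 179.667222
  hemisphere W, so the sign is −
Point 2:
  Latitude: 41′ + 50.7″ = 41.84500′; 80 + 41.84500/60 = 80.697417
  hemisphere S, so the sign is −
  λ: 179° + 38/60 + 24.5/3600 = 179 + 0.633333 + 0.006806 = 179.640139
  hemisphere W, so the sign is −
Point 3:
  Lat: 68 + 35/60 + 48/3600 = 68.596667
  hemisphere S, so the sign is −
  λ: 58′ + 6.59″ = 58.10983′; 13 + 58.10983/60 = 13.968497
  W ⇒ negate
Point 4:
  Latitude: 78° + 34/60 + 19/3600 = 78 + 0.566667 + 0.005278 = 78.571944
  N → positive
  Longitude: 49′ + 10.2″ = 49.17000′; 82 + 49.17000/60 = 82.819500
  E ⇒ keep positive

1. -27.95157, -179.66722
2. -80.69742, -179.64014
3. -68.59667, -13.96850
4. 78.57194, 82.81950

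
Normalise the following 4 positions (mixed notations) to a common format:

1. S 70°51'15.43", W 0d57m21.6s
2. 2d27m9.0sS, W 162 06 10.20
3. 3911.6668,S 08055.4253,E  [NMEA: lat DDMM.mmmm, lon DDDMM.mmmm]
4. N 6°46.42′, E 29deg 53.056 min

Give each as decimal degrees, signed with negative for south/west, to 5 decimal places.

1. -70.85429, -0.95600
2. -2.45250, -162.10283
3. -39.19445, 80.92376
4. 6.77367, 29.88427

Point 1:
  Lat: 51′ + 15.43″ = 51.25717′; 70 + 51.25717/60 = 70.854286
  S ⇒ negate
  λ: 0° + 57/60 + 21.6/3600 = 0 + 0.950000 + 0.006000 = 0.956000
  W → negative
Point 2:
  φ: 2 + 27/60 + 9/3600 = 2.452500
  S ⇒ negate
  Lon: 162 + 6/60 + 10.2/3600 = 162.102833
  hemisphere W, so the sign is −
Point 3:
  Lat: split at 2 digits → 39° and 11.6668′; 39 + 11.6668/60 = 39.194447
  S → negative
  λ: degrees = first 3 digits = 80, minutes = 55.4253; 80 + 55.4253/60 = 80.923755
  E → positive
Point 4:
  Latitude: 46.42′ = 0.773667°; total 6.773667
  N → positive
  λ: 29 + 53.056/60 = 29.884267
  E → positive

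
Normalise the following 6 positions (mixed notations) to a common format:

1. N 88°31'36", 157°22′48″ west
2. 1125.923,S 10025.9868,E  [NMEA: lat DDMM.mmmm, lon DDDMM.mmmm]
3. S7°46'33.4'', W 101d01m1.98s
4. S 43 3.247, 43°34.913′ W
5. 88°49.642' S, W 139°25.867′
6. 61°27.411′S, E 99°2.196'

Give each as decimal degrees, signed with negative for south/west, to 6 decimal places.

Point 1:
  Lat: 88° + 31/60 + 36/3600 = 88 + 0.516667 + 0.010000 = 88.5266667
  N ⇒ keep positive
  Lon: 157° + 22/60 + 48/3600 = 157 + 0.366667 + 0.013333 = 157.3800000
  hemisphere W, so the sign is −
Point 2:
  Lat: degrees = first 2 digits = 11, minutes = 25.923; 11 + 25.923/60 = 11.4320500
  S ⇒ negate
  Longitude: degrees = first 3 digits = 100, minutes = 25.9868; 100 + 25.9868/60 = 100.4331133
  E → positive
Point 3:
  Latitude: 7 + 46/60 + 33.4/3600 = 7.7759444
  S ⇒ negate
  λ: 1′ + 1.98″ = 1.03300′; 101 + 1.03300/60 = 101.0172167
  W ⇒ negate
Point 4:
  Lat: 43 + 3.247/60 = 43.0541167
  S ⇒ negate
  λ: 43 + 34.913/60 = 43.5818833
  hemisphere W, so the sign is −
Point 5:
  Lat: 88 + 49.642/60 = 88.8273667
  hemisphere S, so the sign is −
  Longitude: 139 + 25.867/60 = 139.4311167
  W ⇒ negate
Point 6:
  Latitude: 61 + 27.411/60 = 61.4568500
  S ⇒ negate
  λ: 99 + 2.196/60 = 99.0366000
  E → positive

1. 88.526667, -157.380000
2. -11.432050, 100.433113
3. -7.775944, -101.017217
4. -43.054117, -43.581883
5. -88.827367, -139.431117
6. -61.456850, 99.036600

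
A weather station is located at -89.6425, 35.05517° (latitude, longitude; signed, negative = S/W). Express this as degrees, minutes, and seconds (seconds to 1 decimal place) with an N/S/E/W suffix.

89°38′33.0″ S, 35°03′18.6″ E

Latitude is negative → S; |value| = 89.642500
Lat: whole degrees 89; 38.55000′ → 38′ and 33.000″
Lon: whole degrees 35; 3.31020′ → 3′ and 18.612″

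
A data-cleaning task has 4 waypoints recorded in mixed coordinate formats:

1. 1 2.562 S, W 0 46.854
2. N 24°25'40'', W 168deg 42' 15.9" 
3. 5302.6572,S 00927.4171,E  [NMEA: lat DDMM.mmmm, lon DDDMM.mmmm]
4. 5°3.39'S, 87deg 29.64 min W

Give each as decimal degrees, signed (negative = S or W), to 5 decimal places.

Point 1:
  Latitude: 2.562′ = 0.042700°; total 1.042700
  S → negative
  Longitude: 46.854′ = 0.780900°; total 0.780900
  hemisphere W, so the sign is −
Point 2:
  Latitude: 24° + 25/60 + 40/3600 = 24 + 0.416667 + 0.011111 = 24.427778
  N ⇒ keep positive
  λ: 42′ + 15.9″ = 42.26500′; 168 + 42.26500/60 = 168.704417
  hemisphere W, so the sign is −
Point 3:
  Lat: degrees = first 2 digits = 53, minutes = 2.6572; 53 + 2.6572/60 = 53.044287
  hemisphere S, so the sign is −
  Lon: split at 3 digits → 009° and 27.4171′; 9 + 27.4171/60 = 9.456952
  E → positive
Point 4:
  φ: 5 + 3.39/60 = 5.056500
  S → negative
  Longitude: 87 + 29.64/60 = 87.494000
  hemisphere W, so the sign is −

1. -1.04270, -0.78090
2. 24.42778, -168.70442
3. -53.04429, 9.45695
4. -5.05650, -87.49400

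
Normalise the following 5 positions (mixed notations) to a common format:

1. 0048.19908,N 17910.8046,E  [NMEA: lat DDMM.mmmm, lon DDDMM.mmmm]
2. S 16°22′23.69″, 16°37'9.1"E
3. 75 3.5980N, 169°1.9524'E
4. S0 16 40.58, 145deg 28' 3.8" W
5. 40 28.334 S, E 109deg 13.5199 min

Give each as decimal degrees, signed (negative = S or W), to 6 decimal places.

1. 0.803318, 179.180077
2. -16.373247, 16.619194
3. 75.059967, 169.032540
4. -0.277939, -145.467722
5. -40.472233, 109.225332

Point 1:
  Lat: split at 2 digits → 00° and 48.19908′; 0 + 48.19908/60 = 0.8033180
  N ⇒ keep positive
  Lon: split at 3 digits → 179° and 10.8046′; 179 + 10.8046/60 = 179.1800767
  E → positive
Point 2:
  φ: 16 + 22/60 + 23.69/3600 = 16.3732472
  S ⇒ negate
  λ: 37′ + 9.1″ = 37.15167′; 16 + 37.15167/60 = 16.6191944
  E → positive
Point 3:
  φ: 3.598′ = 0.059967°; total 75.0599667
  N → positive
  λ: 1.9524′ = 0.032540°; total 169.0325400
  E → positive
Point 4:
  Lat: 0° + 16/60 + 40.58/3600 = 0 + 0.266667 + 0.011272 = 0.2779389
  hemisphere S, so the sign is −
  Longitude: 145° + 28/60 + 3.8/3600 = 145 + 0.466667 + 0.001056 = 145.4677222
  W → negative
Point 5:
  Lat: 40 + 28.334/60 = 40.4722333
  S ⇒ negate
  λ: 13.5199′ = 0.225332°; total 109.2253317
  E ⇒ keep positive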